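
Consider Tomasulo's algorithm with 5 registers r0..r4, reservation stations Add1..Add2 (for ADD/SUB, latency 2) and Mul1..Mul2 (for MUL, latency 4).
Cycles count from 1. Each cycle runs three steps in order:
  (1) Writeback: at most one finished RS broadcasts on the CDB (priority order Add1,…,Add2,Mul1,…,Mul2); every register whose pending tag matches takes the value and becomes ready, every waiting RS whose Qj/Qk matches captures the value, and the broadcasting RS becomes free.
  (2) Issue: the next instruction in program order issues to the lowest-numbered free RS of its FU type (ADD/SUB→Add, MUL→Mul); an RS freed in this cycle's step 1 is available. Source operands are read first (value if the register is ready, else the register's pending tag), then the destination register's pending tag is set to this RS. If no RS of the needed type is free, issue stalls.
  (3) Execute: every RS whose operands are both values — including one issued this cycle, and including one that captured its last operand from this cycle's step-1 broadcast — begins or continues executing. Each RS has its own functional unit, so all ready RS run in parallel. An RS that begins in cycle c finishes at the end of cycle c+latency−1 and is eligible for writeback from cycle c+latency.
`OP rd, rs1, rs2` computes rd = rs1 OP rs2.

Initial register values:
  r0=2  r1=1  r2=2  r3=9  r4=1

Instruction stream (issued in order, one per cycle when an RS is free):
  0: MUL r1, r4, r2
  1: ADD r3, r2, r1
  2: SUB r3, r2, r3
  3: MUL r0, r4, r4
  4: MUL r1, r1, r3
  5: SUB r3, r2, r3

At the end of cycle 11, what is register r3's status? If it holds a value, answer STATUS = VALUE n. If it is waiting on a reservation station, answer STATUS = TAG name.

c1: issue MUL r1<-Mul1 | r0:2,r1:Mul1,r2:2,r3:9,r4:1
c2: issue ADD r3<-Add1 | r0:2,r1:Mul1,r2:2,r3:Add1,r4:1
c3: issue SUB r3<-Add2 | r0:2,r1:Mul1,r2:2,r3:Add2,r4:1
c4: issue MUL r0<-Mul2 | r0:Mul2,r1:Mul1,r2:2,r3:Add2,r4:1
c5: CDB Mul1=2; issue MUL r1<-Mul1 | r0:Mul2,r1:Mul1,r2:2,r3:Add2,r4:1
c6: stall | r0:Mul2,r1:Mul1,r2:2,r3:Add2,r4:1
c7: CDB Add1=4; issue SUB r3<-Add1 | r0:Mul2,r1:Mul1,r2:2,r3:Add1,r4:1
c8: CDB Mul2=1 | r0:1,r1:Mul1,r2:2,r3:Add1,r4:1
c9: CDB Add2=-2 | r0:1,r1:Mul1,r2:2,r3:Add1,r4:1
c10: - | r0:1,r1:Mul1,r2:2,r3:Add1,r4:1
c11: CDB Add1=4 | r0:1,r1:Mul1,r2:2,r3:4,r4:1

STATUS = VALUE 4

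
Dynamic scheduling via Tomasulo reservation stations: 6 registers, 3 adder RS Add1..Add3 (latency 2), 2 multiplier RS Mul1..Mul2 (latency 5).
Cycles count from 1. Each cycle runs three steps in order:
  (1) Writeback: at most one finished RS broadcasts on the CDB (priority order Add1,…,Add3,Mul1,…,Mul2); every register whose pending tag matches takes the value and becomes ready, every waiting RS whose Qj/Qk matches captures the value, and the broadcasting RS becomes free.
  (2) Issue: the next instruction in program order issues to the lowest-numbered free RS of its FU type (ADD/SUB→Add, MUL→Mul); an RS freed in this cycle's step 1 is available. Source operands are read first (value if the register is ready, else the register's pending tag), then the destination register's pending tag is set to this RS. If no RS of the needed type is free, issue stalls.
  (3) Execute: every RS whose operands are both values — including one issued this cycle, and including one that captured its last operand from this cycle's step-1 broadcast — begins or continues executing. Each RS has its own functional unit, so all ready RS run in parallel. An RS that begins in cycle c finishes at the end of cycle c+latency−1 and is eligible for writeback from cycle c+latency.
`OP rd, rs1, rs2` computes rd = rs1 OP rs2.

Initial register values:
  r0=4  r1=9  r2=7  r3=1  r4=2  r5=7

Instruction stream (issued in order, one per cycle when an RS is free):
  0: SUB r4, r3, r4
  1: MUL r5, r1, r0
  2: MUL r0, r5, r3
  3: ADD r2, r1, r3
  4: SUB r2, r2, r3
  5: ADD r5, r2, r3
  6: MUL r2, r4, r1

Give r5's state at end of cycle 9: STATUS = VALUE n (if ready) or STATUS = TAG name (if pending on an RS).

STATUS = TAG Add1

cycle 1: issue SUB r4<-Add1 // r0:4,r1:9,r2:7,r3:1,r4:Add1,r5:7
cycle 2: issue MUL r5<-Mul1 // r0:4,r1:9,r2:7,r3:1,r4:Add1,r5:Mul1
cycle 3: CDB Add1=-1; issue MUL r0<-Mul2 // r0:Mul2,r1:9,r2:7,r3:1,r4:-1,r5:Mul1
cycle 4: issue ADD r2<-Add1 // r0:Mul2,r1:9,r2:Add1,r3:1,r4:-1,r5:Mul1
cycle 5: issue SUB r2<-Add2 // r0:Mul2,r1:9,r2:Add2,r3:1,r4:-1,r5:Mul1
cycle 6: CDB Add1=10; issue ADD r5<-Add1 // r0:Mul2,r1:9,r2:Add2,r3:1,r4:-1,r5:Add1
cycle 7: CDB Mul1=36; issue MUL r2<-Mul1 // r0:Mul2,r1:9,r2:Mul1,r3:1,r4:-1,r5:Add1
cycle 8: CDB Add2=9 // r0:Mul2,r1:9,r2:Mul1,r3:1,r4:-1,r5:Add1
cycle 9: - // r0:Mul2,r1:9,r2:Mul1,r3:1,r4:-1,r5:Add1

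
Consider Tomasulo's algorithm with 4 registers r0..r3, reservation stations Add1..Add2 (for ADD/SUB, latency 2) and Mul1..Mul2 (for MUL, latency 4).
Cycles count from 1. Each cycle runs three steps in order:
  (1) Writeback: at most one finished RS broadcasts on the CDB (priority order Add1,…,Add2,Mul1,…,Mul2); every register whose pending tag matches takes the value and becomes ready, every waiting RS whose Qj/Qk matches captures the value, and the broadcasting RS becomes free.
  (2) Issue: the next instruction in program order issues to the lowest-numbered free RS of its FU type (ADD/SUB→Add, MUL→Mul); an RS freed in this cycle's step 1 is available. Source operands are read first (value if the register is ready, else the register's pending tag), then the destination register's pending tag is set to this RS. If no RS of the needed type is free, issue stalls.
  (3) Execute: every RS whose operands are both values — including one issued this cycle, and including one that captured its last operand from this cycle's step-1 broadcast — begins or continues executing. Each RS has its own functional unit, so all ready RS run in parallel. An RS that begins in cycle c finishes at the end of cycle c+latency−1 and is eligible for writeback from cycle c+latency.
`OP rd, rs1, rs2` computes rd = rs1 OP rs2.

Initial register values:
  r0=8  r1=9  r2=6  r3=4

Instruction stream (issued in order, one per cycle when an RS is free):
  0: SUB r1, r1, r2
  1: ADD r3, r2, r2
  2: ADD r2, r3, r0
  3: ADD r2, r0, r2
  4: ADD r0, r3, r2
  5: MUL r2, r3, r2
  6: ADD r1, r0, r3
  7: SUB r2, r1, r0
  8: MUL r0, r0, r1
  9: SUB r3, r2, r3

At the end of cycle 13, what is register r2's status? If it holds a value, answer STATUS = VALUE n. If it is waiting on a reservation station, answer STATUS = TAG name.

STATUS = TAG Add1

cycle 1: issue SUB r1<-Add1 // r0:8,r1:Add1,r2:6,r3:4
cycle 2: issue ADD r3<-Add2 // r0:8,r1:Add1,r2:6,r3:Add2
cycle 3: CDB Add1=3; issue ADD r2<-Add1 // r0:8,r1:3,r2:Add1,r3:Add2
cycle 4: CDB Add2=12; issue ADD r2<-Add2 // r0:8,r1:3,r2:Add2,r3:12
cycle 5: stall // r0:8,r1:3,r2:Add2,r3:12
cycle 6: CDB Add1=20; issue ADD r0<-Add1 // r0:Add1,r1:3,r2:Add2,r3:12
cycle 7: issue MUL r2<-Mul1 // r0:Add1,r1:3,r2:Mul1,r3:12
cycle 8: CDB Add2=28; issue ADD r1<-Add2 // r0:Add1,r1:Add2,r2:Mul1,r3:12
cycle 9: stall // r0:Add1,r1:Add2,r2:Mul1,r3:12
cycle 10: CDB Add1=40; issue SUB r2<-Add1 // r0:40,r1:Add2,r2:Add1,r3:12
cycle 11: issue MUL r0<-Mul2 // r0:Mul2,r1:Add2,r2:Add1,r3:12
cycle 12: CDB Add2=52; issue SUB r3<-Add2 // r0:Mul2,r1:52,r2:Add1,r3:Add2
cycle 13: CDB Mul1=336 // r0:Mul2,r1:52,r2:Add1,r3:Add2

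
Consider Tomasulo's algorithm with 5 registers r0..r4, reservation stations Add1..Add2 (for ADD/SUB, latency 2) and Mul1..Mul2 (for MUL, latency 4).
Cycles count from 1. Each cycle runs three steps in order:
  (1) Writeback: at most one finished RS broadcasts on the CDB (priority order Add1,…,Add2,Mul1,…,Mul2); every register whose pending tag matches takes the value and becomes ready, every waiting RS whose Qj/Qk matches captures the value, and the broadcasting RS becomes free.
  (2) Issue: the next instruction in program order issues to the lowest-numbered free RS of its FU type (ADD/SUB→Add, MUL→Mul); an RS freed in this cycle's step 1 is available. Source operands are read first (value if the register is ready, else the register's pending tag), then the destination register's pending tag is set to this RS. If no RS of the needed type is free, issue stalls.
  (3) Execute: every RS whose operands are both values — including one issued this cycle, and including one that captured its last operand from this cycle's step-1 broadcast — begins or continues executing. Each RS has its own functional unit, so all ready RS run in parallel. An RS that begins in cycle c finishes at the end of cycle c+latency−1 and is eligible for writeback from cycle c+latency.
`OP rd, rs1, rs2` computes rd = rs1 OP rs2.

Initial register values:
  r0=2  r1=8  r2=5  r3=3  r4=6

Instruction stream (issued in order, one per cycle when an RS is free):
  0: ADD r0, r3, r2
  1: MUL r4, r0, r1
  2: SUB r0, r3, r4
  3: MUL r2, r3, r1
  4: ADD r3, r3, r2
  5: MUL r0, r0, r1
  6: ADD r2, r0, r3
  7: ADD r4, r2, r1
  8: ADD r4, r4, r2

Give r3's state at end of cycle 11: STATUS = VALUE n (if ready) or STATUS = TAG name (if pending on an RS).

cycle 1: issue ADD r0<-Add1 // r0:Add1,r1:8,r2:5,r3:3,r4:6
cycle 2: issue MUL r4<-Mul1 // r0:Add1,r1:8,r2:5,r3:3,r4:Mul1
cycle 3: CDB Add1=8; issue SUB r0<-Add1 // r0:Add1,r1:8,r2:5,r3:3,r4:Mul1
cycle 4: issue MUL r2<-Mul2 // r0:Add1,r1:8,r2:Mul2,r3:3,r4:Mul1
cycle 5: issue ADD r3<-Add2 // r0:Add1,r1:8,r2:Mul2,r3:Add2,r4:Mul1
cycle 6: stall // r0:Add1,r1:8,r2:Mul2,r3:Add2,r4:Mul1
cycle 7: CDB Mul1=64; issue MUL r0<-Mul1 // r0:Mul1,r1:8,r2:Mul2,r3:Add2,r4:64
cycle 8: CDB Mul2=24; stall // r0:Mul1,r1:8,r2:24,r3:Add2,r4:64
cycle 9: CDB Add1=-61; issue ADD r2<-Add1 // r0:Mul1,r1:8,r2:Add1,r3:Add2,r4:64
cycle 10: CDB Add2=27; issue ADD r4<-Add2 // r0:Mul1,r1:8,r2:Add1,r3:27,r4:Add2
cycle 11: stall // r0:Mul1,r1:8,r2:Add1,r3:27,r4:Add2

STATUS = VALUE 27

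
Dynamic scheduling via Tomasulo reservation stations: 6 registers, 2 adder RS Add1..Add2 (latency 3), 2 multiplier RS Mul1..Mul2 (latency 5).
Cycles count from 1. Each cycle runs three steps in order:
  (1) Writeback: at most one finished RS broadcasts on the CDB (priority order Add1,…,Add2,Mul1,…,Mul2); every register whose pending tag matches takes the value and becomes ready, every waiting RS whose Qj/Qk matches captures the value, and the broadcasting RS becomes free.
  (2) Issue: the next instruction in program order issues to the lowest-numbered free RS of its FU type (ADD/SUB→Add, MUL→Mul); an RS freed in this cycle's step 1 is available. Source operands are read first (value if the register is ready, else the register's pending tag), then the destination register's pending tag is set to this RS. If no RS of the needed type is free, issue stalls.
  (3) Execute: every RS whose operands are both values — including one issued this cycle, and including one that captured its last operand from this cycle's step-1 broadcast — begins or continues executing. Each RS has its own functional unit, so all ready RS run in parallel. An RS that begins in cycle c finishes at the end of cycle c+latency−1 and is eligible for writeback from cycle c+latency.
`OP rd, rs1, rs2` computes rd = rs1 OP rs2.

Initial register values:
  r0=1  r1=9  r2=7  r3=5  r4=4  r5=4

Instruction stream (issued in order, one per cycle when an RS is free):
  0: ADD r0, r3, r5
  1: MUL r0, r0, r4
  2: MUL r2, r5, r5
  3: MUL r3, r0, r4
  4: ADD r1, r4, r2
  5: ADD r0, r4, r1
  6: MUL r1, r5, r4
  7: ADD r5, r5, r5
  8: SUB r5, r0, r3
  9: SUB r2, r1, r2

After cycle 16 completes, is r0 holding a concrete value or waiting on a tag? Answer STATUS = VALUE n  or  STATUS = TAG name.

c1: issue ADD r0<-Add1 | r0:Add1,r1:9,r2:7,r3:5,r4:4,r5:4
c2: issue MUL r0<-Mul1 | r0:Mul1,r1:9,r2:7,r3:5,r4:4,r5:4
c3: issue MUL r2<-Mul2 | r0:Mul1,r1:9,r2:Mul2,r3:5,r4:4,r5:4
c4: CDB Add1=9; stall | r0:Mul1,r1:9,r2:Mul2,r3:5,r4:4,r5:4
c5: stall | r0:Mul1,r1:9,r2:Mul2,r3:5,r4:4,r5:4
c6: stall | r0:Mul1,r1:9,r2:Mul2,r3:5,r4:4,r5:4
c7: stall | r0:Mul1,r1:9,r2:Mul2,r3:5,r4:4,r5:4
c8: CDB Mul2=16; issue MUL r3<-Mul2 | r0:Mul1,r1:9,r2:16,r3:Mul2,r4:4,r5:4
c9: CDB Mul1=36; issue ADD r1<-Add1 | r0:36,r1:Add1,r2:16,r3:Mul2,r4:4,r5:4
c10: issue ADD r0<-Add2 | r0:Add2,r1:Add1,r2:16,r3:Mul2,r4:4,r5:4
c11: issue MUL r1<-Mul1 | r0:Add2,r1:Mul1,r2:16,r3:Mul2,r4:4,r5:4
c12: CDB Add1=20; issue ADD r5<-Add1 | r0:Add2,r1:Mul1,r2:16,r3:Mul2,r4:4,r5:Add1
c13: stall | r0:Add2,r1:Mul1,r2:16,r3:Mul2,r4:4,r5:Add1
c14: CDB Mul2=144; stall | r0:Add2,r1:Mul1,r2:16,r3:144,r4:4,r5:Add1
c15: CDB Add1=8; issue SUB r5<-Add1 | r0:Add2,r1:Mul1,r2:16,r3:144,r4:4,r5:Add1
c16: CDB Add2=24; issue SUB r2<-Add2 | r0:24,r1:Mul1,r2:Add2,r3:144,r4:4,r5:Add1

STATUS = VALUE 24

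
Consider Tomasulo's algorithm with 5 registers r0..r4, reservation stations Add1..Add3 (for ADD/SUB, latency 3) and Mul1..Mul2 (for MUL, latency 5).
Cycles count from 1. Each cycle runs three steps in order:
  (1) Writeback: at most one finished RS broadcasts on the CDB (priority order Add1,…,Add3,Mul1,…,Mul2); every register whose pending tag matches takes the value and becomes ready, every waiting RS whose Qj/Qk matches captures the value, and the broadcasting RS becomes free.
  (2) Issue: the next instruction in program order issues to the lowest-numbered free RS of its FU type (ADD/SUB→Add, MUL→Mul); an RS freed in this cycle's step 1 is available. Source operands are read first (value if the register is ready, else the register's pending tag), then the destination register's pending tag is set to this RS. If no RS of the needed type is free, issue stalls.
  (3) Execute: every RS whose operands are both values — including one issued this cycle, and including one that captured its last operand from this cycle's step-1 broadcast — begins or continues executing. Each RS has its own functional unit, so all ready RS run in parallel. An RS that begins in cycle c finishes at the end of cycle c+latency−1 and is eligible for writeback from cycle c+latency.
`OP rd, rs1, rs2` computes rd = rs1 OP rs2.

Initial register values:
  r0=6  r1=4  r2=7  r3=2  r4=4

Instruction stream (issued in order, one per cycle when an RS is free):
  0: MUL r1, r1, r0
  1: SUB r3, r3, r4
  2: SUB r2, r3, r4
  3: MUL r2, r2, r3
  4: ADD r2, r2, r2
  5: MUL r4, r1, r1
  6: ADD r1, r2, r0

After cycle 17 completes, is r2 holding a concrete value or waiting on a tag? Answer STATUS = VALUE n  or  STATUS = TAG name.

STATUS = VALUE 24

cycle 1: issue MUL r1<-Mul1 // r0:6,r1:Mul1,r2:7,r3:2,r4:4
cycle 2: issue SUB r3<-Add1 // r0:6,r1:Mul1,r2:7,r3:Add1,r4:4
cycle 3: issue SUB r2<-Add2 // r0:6,r1:Mul1,r2:Add2,r3:Add1,r4:4
cycle 4: issue MUL r2<-Mul2 // r0:6,r1:Mul1,r2:Mul2,r3:Add1,r4:4
cycle 5: CDB Add1=-2; issue ADD r2<-Add1 // r0:6,r1:Mul1,r2:Add1,r3:-2,r4:4
cycle 6: CDB Mul1=24; issue MUL r4<-Mul1 // r0:6,r1:24,r2:Add1,r3:-2,r4:Mul1
cycle 7: issue ADD r1<-Add3 // r0:6,r1:Add3,r2:Add1,r3:-2,r4:Mul1
cycle 8: CDB Add2=-6 // r0:6,r1:Add3,r2:Add1,r3:-2,r4:Mul1
cycle 9: - // r0:6,r1:Add3,r2:Add1,r3:-2,r4:Mul1
cycle 10: - // r0:6,r1:Add3,r2:Add1,r3:-2,r4:Mul1
cycle 11: CDB Mul1=576 // r0:6,r1:Add3,r2:Add1,r3:-2,r4:576
cycle 12: - // r0:6,r1:Add3,r2:Add1,r3:-2,r4:576
cycle 13: CDB Mul2=12 // r0:6,r1:Add3,r2:Add1,r3:-2,r4:576
cycle 14: - // r0:6,r1:Add3,r2:Add1,r3:-2,r4:576
cycle 15: - // r0:6,r1:Add3,r2:Add1,r3:-2,r4:576
cycle 16: CDB Add1=24 // r0:6,r1:Add3,r2:24,r3:-2,r4:576
cycle 17: - // r0:6,r1:Add3,r2:24,r3:-2,r4:576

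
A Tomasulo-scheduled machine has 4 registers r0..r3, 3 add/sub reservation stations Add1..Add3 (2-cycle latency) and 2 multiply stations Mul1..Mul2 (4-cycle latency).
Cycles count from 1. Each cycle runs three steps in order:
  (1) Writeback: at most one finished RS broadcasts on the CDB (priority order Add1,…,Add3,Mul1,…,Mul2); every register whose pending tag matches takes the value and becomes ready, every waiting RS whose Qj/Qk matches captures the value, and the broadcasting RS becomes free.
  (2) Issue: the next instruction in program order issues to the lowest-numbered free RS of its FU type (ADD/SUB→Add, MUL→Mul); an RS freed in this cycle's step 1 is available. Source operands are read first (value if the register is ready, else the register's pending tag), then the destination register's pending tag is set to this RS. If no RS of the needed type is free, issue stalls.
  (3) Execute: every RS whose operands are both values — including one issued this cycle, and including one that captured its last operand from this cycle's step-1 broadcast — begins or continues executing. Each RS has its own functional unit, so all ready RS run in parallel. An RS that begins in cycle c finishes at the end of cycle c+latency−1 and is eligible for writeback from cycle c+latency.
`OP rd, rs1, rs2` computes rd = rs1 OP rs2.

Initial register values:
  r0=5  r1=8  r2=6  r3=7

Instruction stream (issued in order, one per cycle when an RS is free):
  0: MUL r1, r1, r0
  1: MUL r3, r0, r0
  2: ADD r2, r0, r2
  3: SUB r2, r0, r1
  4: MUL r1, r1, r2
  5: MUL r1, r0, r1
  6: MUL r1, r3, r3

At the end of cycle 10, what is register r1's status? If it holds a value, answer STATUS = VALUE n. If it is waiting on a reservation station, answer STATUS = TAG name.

STATUS = TAG Mul2

  c1: issue MUL r1<-Mul1  regs: r0:5,r1:Mul1,r2:6,r3:7
  c2: issue MUL r3<-Mul2  regs: r0:5,r1:Mul1,r2:6,r3:Mul2
  c3: issue ADD r2<-Add1  regs: r0:5,r1:Mul1,r2:Add1,r3:Mul2
  c4: issue SUB r2<-Add2  regs: r0:5,r1:Mul1,r2:Add2,r3:Mul2
  c5: CDB Add1=11; stall  regs: r0:5,r1:Mul1,r2:Add2,r3:Mul2
  c6: CDB Mul1=40; issue MUL r1<-Mul1  regs: r0:5,r1:Mul1,r2:Add2,r3:Mul2
  c7: CDB Mul2=25; issue MUL r1<-Mul2  regs: r0:5,r1:Mul2,r2:Add2,r3:25
  c8: CDB Add2=-35; stall  regs: r0:5,r1:Mul2,r2:-35,r3:25
  c9: stall  regs: r0:5,r1:Mul2,r2:-35,r3:25
  c10: stall  regs: r0:5,r1:Mul2,r2:-35,r3:25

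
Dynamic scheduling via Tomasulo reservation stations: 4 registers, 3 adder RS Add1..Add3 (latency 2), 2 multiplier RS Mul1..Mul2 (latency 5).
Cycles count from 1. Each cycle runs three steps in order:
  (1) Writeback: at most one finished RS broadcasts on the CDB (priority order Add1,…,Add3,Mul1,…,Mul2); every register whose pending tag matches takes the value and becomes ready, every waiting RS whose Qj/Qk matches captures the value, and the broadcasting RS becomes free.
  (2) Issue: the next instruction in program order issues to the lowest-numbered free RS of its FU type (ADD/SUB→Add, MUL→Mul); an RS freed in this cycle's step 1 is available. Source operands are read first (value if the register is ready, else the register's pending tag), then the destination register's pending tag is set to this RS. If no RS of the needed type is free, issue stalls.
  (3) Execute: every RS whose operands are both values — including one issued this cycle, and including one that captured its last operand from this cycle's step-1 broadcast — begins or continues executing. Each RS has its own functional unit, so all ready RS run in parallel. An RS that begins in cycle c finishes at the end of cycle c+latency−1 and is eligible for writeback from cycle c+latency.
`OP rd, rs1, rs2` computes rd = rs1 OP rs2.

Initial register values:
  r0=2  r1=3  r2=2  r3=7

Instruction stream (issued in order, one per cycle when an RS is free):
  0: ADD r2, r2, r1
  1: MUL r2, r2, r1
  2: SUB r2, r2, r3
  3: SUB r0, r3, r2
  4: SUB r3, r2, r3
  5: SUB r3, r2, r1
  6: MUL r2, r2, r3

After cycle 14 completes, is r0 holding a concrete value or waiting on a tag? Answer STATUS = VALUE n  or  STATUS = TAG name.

c1: issue ADD r2<-Add1 | r0:2,r1:3,r2:Add1,r3:7
c2: issue MUL r2<-Mul1 | r0:2,r1:3,r2:Mul1,r3:7
c3: CDB Add1=5; issue SUB r2<-Add1 | r0:2,r1:3,r2:Add1,r3:7
c4: issue SUB r0<-Add2 | r0:Add2,r1:3,r2:Add1,r3:7
c5: issue SUB r3<-Add3 | r0:Add2,r1:3,r2:Add1,r3:Add3
c6: stall | r0:Add2,r1:3,r2:Add1,r3:Add3
c7: stall | r0:Add2,r1:3,r2:Add1,r3:Add3
c8: CDB Mul1=15; stall | r0:Add2,r1:3,r2:Add1,r3:Add3
c9: stall | r0:Add2,r1:3,r2:Add1,r3:Add3
c10: CDB Add1=8; issue SUB r3<-Add1 | r0:Add2,r1:3,r2:8,r3:Add1
c11: issue MUL r2<-Mul1 | r0:Add2,r1:3,r2:Mul1,r3:Add1
c12: CDB Add1=5 | r0:Add2,r1:3,r2:Mul1,r3:5
c13: CDB Add2=-1 | r0:-1,r1:3,r2:Mul1,r3:5
c14: CDB Add3=1 | r0:-1,r1:3,r2:Mul1,r3:5

STATUS = VALUE -1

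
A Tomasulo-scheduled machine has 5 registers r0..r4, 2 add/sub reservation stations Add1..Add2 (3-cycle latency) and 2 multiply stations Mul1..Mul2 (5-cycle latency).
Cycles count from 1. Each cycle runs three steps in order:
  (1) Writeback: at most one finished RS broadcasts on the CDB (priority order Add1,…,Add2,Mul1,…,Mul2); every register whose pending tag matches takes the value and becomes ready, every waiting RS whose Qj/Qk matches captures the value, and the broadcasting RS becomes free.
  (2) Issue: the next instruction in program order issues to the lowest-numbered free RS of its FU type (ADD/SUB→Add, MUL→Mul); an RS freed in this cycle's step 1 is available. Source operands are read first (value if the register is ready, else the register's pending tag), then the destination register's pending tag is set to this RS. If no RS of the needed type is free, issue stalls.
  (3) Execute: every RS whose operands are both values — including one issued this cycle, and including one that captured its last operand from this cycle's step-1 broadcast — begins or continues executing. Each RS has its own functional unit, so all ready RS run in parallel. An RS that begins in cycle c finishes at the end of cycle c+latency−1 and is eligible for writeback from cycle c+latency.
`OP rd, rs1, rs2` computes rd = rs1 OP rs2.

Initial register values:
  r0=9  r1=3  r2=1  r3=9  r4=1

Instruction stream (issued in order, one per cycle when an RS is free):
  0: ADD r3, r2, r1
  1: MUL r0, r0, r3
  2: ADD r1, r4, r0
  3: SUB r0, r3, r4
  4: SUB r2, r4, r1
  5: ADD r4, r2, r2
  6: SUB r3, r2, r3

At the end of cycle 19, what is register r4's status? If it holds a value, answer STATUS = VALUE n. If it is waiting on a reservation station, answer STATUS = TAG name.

  c1: issue ADD r3<-Add1  regs: r0:9,r1:3,r2:1,r3:Add1,r4:1
  c2: issue MUL r0<-Mul1  regs: r0:Mul1,r1:3,r2:1,r3:Add1,r4:1
  c3: issue ADD r1<-Add2  regs: r0:Mul1,r1:Add2,r2:1,r3:Add1,r4:1
  c4: CDB Add1=4; issue SUB r0<-Add1  regs: r0:Add1,r1:Add2,r2:1,r3:4,r4:1
  c5: stall  regs: r0:Add1,r1:Add2,r2:1,r3:4,r4:1
  c6: stall  regs: r0:Add1,r1:Add2,r2:1,r3:4,r4:1
  c7: CDB Add1=3; issue SUB r2<-Add1  regs: r0:3,r1:Add2,r2:Add1,r3:4,r4:1
  c8: stall  regs: r0:3,r1:Add2,r2:Add1,r3:4,r4:1
  c9: CDB Mul1=36; stall  regs: r0:3,r1:Add2,r2:Add1,r3:4,r4:1
  c10: stall  regs: r0:3,r1:Add2,r2:Add1,r3:4,r4:1
  c11: stall  regs: r0:3,r1:Add2,r2:Add1,r3:4,r4:1
  c12: CDB Add2=37; issue ADD r4<-Add2  regs: r0:3,r1:37,r2:Add1,r3:4,r4:Add2
  c13: stall  regs: r0:3,r1:37,r2:Add1,r3:4,r4:Add2
  c14: stall  regs: r0:3,r1:37,r2:Add1,r3:4,r4:Add2
  c15: CDB Add1=-36; issue SUB r3<-Add1  regs: r0:3,r1:37,r2:-36,r3:Add1,r4:Add2
  c16: -  regs: r0:3,r1:37,r2:-36,r3:Add1,r4:Add2
  c17: -  regs: r0:3,r1:37,r2:-36,r3:Add1,r4:Add2
  c18: CDB Add1=-40  regs: r0:3,r1:37,r2:-36,r3:-40,r4:Add2
  c19: CDB Add2=-72  regs: r0:3,r1:37,r2:-36,r3:-40,r4:-72

STATUS = VALUE -72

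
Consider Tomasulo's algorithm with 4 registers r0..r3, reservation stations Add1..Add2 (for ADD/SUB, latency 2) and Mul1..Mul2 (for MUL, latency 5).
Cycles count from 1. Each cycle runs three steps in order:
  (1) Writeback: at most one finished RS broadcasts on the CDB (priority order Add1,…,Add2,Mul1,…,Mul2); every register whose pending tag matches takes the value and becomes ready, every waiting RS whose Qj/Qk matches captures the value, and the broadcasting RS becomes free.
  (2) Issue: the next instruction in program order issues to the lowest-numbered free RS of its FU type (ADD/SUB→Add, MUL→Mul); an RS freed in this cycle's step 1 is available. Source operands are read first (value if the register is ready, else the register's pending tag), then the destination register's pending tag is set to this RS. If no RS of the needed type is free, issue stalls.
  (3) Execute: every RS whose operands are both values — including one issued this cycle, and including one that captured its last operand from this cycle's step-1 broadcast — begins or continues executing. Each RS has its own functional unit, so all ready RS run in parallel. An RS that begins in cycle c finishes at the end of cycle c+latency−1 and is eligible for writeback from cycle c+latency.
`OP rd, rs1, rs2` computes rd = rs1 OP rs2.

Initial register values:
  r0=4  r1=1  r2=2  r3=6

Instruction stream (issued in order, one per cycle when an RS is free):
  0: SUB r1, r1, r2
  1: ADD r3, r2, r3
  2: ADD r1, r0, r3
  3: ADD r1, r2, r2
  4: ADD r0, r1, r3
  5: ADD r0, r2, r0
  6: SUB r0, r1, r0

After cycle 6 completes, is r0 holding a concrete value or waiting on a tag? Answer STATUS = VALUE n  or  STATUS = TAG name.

c1: issue SUB r1<-Add1 | r0:4,r1:Add1,r2:2,r3:6
c2: issue ADD r3<-Add2 | r0:4,r1:Add1,r2:2,r3:Add2
c3: CDB Add1=-1; issue ADD r1<-Add1 | r0:4,r1:Add1,r2:2,r3:Add2
c4: CDB Add2=8; issue ADD r1<-Add2 | r0:4,r1:Add2,r2:2,r3:8
c5: stall | r0:4,r1:Add2,r2:2,r3:8
c6: CDB Add1=12; issue ADD r0<-Add1 | r0:Add1,r1:Add2,r2:2,r3:8

STATUS = TAG Add1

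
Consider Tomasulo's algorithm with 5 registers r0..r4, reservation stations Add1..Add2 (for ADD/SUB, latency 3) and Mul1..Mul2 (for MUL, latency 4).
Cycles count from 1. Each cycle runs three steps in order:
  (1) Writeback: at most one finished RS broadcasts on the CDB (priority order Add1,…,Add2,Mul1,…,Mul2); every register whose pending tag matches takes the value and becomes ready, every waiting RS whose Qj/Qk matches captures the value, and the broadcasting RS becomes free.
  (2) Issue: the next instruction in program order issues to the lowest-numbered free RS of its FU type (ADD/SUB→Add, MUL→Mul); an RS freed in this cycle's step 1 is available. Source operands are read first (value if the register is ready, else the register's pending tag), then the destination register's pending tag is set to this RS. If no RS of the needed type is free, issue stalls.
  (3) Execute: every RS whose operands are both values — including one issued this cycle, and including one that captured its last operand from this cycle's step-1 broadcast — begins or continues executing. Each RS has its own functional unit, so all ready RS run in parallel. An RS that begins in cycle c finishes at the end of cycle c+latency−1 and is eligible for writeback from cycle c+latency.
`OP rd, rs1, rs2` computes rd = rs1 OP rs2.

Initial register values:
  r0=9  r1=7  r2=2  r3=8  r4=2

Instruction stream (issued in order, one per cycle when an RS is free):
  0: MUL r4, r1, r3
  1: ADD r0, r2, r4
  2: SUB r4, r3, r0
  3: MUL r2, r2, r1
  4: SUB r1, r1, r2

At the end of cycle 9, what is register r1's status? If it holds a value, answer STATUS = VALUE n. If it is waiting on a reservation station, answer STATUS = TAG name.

STATUS = TAG Add1

  c1: issue MUL r4<-Mul1  regs: r0:9,r1:7,r2:2,r3:8,r4:Mul1
  c2: issue ADD r0<-Add1  regs: r0:Add1,r1:7,r2:2,r3:8,r4:Mul1
  c3: issue SUB r4<-Add2  regs: r0:Add1,r1:7,r2:2,r3:8,r4:Add2
  c4: issue MUL r2<-Mul2  regs: r0:Add1,r1:7,r2:Mul2,r3:8,r4:Add2
  c5: CDB Mul1=56; stall  regs: r0:Add1,r1:7,r2:Mul2,r3:8,r4:Add2
  c6: stall  regs: r0:Add1,r1:7,r2:Mul2,r3:8,r4:Add2
  c7: stall  regs: r0:Add1,r1:7,r2:Mul2,r3:8,r4:Add2
  c8: CDB Add1=58; issue SUB r1<-Add1  regs: r0:58,r1:Add1,r2:Mul2,r3:8,r4:Add2
  c9: CDB Mul2=14  regs: r0:58,r1:Add1,r2:14,r3:8,r4:Add2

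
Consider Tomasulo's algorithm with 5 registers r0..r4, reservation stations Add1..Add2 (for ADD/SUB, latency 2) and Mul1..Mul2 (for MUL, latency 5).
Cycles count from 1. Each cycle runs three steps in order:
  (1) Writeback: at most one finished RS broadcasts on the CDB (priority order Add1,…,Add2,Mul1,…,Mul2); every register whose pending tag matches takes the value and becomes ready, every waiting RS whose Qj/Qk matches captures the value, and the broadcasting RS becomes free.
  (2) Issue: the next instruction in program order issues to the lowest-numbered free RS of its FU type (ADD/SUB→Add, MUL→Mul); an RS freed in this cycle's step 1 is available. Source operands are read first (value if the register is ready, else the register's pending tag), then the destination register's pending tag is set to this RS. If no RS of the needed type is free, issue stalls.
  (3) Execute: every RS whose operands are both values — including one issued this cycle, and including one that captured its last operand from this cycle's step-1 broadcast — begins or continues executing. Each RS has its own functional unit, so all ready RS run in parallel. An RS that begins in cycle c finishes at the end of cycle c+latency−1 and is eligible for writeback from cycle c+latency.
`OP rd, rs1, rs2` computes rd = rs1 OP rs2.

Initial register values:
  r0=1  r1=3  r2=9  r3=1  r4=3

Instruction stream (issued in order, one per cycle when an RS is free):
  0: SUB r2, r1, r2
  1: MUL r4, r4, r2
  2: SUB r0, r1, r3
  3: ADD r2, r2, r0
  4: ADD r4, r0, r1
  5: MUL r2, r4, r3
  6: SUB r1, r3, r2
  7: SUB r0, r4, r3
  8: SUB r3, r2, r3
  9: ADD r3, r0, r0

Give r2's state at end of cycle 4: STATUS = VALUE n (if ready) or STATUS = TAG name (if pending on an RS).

STATUS = TAG Add2

cycle 1: issue SUB r2<-Add1 // r0:1,r1:3,r2:Add1,r3:1,r4:3
cycle 2: issue MUL r4<-Mul1 // r0:1,r1:3,r2:Add1,r3:1,r4:Mul1
cycle 3: CDB Add1=-6; issue SUB r0<-Add1 // r0:Add1,r1:3,r2:-6,r3:1,r4:Mul1
cycle 4: issue ADD r2<-Add2 // r0:Add1,r1:3,r2:Add2,r3:1,r4:Mul1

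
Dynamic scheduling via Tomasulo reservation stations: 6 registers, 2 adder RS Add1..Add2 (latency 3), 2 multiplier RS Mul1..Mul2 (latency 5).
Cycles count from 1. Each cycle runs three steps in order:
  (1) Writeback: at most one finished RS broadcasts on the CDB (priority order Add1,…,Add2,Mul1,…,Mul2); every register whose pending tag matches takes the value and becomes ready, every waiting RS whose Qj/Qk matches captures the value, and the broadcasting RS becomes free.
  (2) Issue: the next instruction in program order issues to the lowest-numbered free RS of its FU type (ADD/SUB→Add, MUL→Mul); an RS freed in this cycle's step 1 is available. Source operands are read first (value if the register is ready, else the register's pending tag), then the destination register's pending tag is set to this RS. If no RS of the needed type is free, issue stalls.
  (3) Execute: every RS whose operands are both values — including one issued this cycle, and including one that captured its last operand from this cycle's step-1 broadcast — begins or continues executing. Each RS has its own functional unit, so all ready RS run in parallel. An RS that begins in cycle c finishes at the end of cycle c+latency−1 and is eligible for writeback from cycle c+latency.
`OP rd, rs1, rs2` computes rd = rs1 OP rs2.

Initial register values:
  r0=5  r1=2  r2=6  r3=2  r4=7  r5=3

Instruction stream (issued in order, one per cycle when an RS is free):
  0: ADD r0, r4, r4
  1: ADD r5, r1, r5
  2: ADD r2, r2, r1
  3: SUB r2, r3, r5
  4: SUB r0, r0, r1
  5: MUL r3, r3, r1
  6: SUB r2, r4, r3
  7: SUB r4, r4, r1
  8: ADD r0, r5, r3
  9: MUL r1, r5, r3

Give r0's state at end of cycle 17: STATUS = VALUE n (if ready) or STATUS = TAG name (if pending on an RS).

STATUS = VALUE 9

cycle 1: issue ADD r0<-Add1 // r0:Add1,r1:2,r2:6,r3:2,r4:7,r5:3
cycle 2: issue ADD r5<-Add2 // r0:Add1,r1:2,r2:6,r3:2,r4:7,r5:Add2
cycle 3: stall // r0:Add1,r1:2,r2:6,r3:2,r4:7,r5:Add2
cycle 4: CDB Add1=14; issue ADD r2<-Add1 // r0:14,r1:2,r2:Add1,r3:2,r4:7,r5:Add2
cycle 5: CDB Add2=5; issue SUB r2<-Add2 // r0:14,r1:2,r2:Add2,r3:2,r4:7,r5:5
cycle 6: stall // r0:14,r1:2,r2:Add2,r3:2,r4:7,r5:5
cycle 7: CDB Add1=8; issue SUB r0<-Add1 // r0:Add1,r1:2,r2:Add2,r3:2,r4:7,r5:5
cycle 8: CDB Add2=-3; issue MUL r3<-Mul1 // r0:Add1,r1:2,r2:-3,r3:Mul1,r4:7,r5:5
cycle 9: issue SUB r2<-Add2 // r0:Add1,r1:2,r2:Add2,r3:Mul1,r4:7,r5:5
cycle 10: CDB Add1=12; issue SUB r4<-Add1 // r0:12,r1:2,r2:Add2,r3:Mul1,r4:Add1,r5:5
cycle 11: stall // r0:12,r1:2,r2:Add2,r3:Mul1,r4:Add1,r5:5
cycle 12: stall // r0:12,r1:2,r2:Add2,r3:Mul1,r4:Add1,r5:5
cycle 13: CDB Add1=5; issue ADD r0<-Add1 // r0:Add1,r1:2,r2:Add2,r3:Mul1,r4:5,r5:5
cycle 14: CDB Mul1=4; issue MUL r1<-Mul1 // r0:Add1,r1:Mul1,r2:Add2,r3:4,r4:5,r5:5
cycle 15: - // r0:Add1,r1:Mul1,r2:Add2,r3:4,r4:5,r5:5
cycle 16: - // r0:Add1,r1:Mul1,r2:Add2,r3:4,r4:5,r5:5
cycle 17: CDB Add1=9 // r0:9,r1:Mul1,r2:Add2,r3:4,r4:5,r5:5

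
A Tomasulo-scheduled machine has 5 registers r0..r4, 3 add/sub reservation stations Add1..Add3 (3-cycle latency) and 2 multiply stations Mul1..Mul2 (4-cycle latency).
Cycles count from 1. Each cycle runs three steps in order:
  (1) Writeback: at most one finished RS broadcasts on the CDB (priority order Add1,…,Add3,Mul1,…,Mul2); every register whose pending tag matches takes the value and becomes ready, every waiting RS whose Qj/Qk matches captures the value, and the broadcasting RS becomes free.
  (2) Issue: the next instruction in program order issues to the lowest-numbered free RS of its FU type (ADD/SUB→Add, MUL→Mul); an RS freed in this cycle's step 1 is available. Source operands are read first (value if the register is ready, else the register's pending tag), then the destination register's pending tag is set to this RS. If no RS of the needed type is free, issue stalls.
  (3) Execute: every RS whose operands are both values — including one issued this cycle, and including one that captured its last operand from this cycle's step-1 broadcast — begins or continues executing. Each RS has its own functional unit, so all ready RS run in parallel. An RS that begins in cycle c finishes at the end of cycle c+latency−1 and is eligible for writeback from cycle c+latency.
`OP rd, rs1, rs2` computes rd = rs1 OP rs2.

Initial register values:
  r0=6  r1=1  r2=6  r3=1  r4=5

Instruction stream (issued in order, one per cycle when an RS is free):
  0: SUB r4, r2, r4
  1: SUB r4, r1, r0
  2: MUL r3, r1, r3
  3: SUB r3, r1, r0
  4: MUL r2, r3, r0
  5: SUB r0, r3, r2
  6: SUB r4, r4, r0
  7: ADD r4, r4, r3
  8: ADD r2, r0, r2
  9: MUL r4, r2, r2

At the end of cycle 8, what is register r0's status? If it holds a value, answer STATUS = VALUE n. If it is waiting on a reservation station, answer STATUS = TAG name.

STATUS = TAG Add2

cycle 1: issue SUB r4<-Add1 // r0:6,r1:1,r2:6,r3:1,r4:Add1
cycle 2: issue SUB r4<-Add2 // r0:6,r1:1,r2:6,r3:1,r4:Add2
cycle 3: issue MUL r3<-Mul1 // r0:6,r1:1,r2:6,r3:Mul1,r4:Add2
cycle 4: CDB Add1=1; issue SUB r3<-Add1 // r0:6,r1:1,r2:6,r3:Add1,r4:Add2
cycle 5: CDB Add2=-5; issue MUL r2<-Mul2 // r0:6,r1:1,r2:Mul2,r3:Add1,r4:-5
cycle 6: issue SUB r0<-Add2 // r0:Add2,r1:1,r2:Mul2,r3:Add1,r4:-5
cycle 7: CDB Add1=-5; issue SUB r4<-Add1 // r0:Add2,r1:1,r2:Mul2,r3:-5,r4:Add1
cycle 8: CDB Mul1=1; issue ADD r4<-Add3 // r0:Add2,r1:1,r2:Mul2,r3:-5,r4:Add3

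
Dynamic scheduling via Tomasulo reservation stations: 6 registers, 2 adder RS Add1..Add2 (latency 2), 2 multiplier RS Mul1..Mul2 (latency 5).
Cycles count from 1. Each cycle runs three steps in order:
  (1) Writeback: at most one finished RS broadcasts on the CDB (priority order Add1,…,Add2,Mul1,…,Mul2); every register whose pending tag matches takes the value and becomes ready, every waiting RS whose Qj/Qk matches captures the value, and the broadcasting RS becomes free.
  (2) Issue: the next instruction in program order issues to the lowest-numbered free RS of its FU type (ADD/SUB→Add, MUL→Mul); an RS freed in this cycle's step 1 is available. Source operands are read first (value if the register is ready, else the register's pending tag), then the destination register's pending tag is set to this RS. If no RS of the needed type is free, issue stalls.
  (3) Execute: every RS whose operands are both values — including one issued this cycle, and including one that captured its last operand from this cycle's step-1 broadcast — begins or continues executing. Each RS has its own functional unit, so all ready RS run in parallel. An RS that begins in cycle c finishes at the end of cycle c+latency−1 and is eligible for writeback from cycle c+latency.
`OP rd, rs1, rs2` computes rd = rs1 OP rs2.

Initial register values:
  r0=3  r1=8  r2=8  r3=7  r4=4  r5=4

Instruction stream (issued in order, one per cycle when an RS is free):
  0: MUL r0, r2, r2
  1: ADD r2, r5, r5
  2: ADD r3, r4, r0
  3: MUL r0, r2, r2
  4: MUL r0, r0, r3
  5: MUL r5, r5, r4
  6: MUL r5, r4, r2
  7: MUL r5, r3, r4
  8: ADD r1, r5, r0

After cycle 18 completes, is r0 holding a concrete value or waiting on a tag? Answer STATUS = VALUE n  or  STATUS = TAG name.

c1: issue MUL r0<-Mul1 | r0:Mul1,r1:8,r2:8,r3:7,r4:4,r5:4
c2: issue ADD r2<-Add1 | r0:Mul1,r1:8,r2:Add1,r3:7,r4:4,r5:4
c3: issue ADD r3<-Add2 | r0:Mul1,r1:8,r2:Add1,r3:Add2,r4:4,r5:4
c4: CDB Add1=8; issue MUL r0<-Mul2 | r0:Mul2,r1:8,r2:8,r3:Add2,r4:4,r5:4
c5: stall | r0:Mul2,r1:8,r2:8,r3:Add2,r4:4,r5:4
c6: CDB Mul1=64; issue MUL r0<-Mul1 | r0:Mul1,r1:8,r2:8,r3:Add2,r4:4,r5:4
c7: stall | r0:Mul1,r1:8,r2:8,r3:Add2,r4:4,r5:4
c8: CDB Add2=68; stall | r0:Mul1,r1:8,r2:8,r3:68,r4:4,r5:4
c9: CDB Mul2=64; issue MUL r5<-Mul2 | r0:Mul1,r1:8,r2:8,r3:68,r4:4,r5:Mul2
c10: stall | r0:Mul1,r1:8,r2:8,r3:68,r4:4,r5:Mul2
c11: stall | r0:Mul1,r1:8,r2:8,r3:68,r4:4,r5:Mul2
c12: stall | r0:Mul1,r1:8,r2:8,r3:68,r4:4,r5:Mul2
c13: stall | r0:Mul1,r1:8,r2:8,r3:68,r4:4,r5:Mul2
c14: CDB Mul1=4352; issue MUL r5<-Mul1 | r0:4352,r1:8,r2:8,r3:68,r4:4,r5:Mul1
c15: CDB Mul2=16; issue MUL r5<-Mul2 | r0:4352,r1:8,r2:8,r3:68,r4:4,r5:Mul2
c16: issue ADD r1<-Add1 | r0:4352,r1:Add1,r2:8,r3:68,r4:4,r5:Mul2
c17: - | r0:4352,r1:Add1,r2:8,r3:68,r4:4,r5:Mul2
c18: - | r0:4352,r1:Add1,r2:8,r3:68,r4:4,r5:Mul2

STATUS = VALUE 4352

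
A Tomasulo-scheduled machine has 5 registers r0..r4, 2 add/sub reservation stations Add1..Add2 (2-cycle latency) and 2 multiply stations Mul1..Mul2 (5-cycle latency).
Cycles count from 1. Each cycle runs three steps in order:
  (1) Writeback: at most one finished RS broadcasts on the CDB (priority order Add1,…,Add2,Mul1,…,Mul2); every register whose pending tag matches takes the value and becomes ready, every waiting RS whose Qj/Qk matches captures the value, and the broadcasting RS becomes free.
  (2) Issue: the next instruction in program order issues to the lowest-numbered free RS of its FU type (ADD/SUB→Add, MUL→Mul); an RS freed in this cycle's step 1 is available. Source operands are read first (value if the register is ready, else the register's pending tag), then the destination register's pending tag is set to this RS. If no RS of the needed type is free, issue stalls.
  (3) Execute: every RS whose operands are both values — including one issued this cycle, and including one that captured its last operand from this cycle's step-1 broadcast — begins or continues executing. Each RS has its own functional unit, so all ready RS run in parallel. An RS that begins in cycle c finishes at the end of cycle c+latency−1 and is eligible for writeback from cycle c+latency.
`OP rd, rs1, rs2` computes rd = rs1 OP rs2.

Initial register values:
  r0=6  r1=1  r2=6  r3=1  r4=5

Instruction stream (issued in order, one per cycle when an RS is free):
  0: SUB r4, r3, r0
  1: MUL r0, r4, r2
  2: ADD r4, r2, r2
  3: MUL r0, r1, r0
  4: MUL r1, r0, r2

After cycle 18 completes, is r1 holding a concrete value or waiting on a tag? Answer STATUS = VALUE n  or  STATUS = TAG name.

  c1: issue SUB r4<-Add1  regs: r0:6,r1:1,r2:6,r3:1,r4:Add1
  c2: issue MUL r0<-Mul1  regs: r0:Mul1,r1:1,r2:6,r3:1,r4:Add1
  c3: CDB Add1=-5; issue ADD r4<-Add1  regs: r0:Mul1,r1:1,r2:6,r3:1,r4:Add1
  c4: issue MUL r0<-Mul2  regs: r0:Mul2,r1:1,r2:6,r3:1,r4:Add1
  c5: CDB Add1=12; stall  regs: r0:Mul2,r1:1,r2:6,r3:1,r4:12
  c6: stall  regs: r0:Mul2,r1:1,r2:6,r3:1,r4:12
  c7: stall  regs: r0:Mul2,r1:1,r2:6,r3:1,r4:12
  c8: CDB Mul1=-30; issue MUL r1<-Mul1  regs: r0:Mul2,r1:Mul1,r2:6,r3:1,r4:12
  c9: -  regs: r0:Mul2,r1:Mul1,r2:6,r3:1,r4:12
  c10: -  regs: r0:Mul2,r1:Mul1,r2:6,r3:1,r4:12
  c11: -  regs: r0:Mul2,r1:Mul1,r2:6,r3:1,r4:12
  c12: -  regs: r0:Mul2,r1:Mul1,r2:6,r3:1,r4:12
  c13: CDB Mul2=-30  regs: r0:-30,r1:Mul1,r2:6,r3:1,r4:12
  c14: -  regs: r0:-30,r1:Mul1,r2:6,r3:1,r4:12
  c15: -  regs: r0:-30,r1:Mul1,r2:6,r3:1,r4:12
  c16: -  regs: r0:-30,r1:Mul1,r2:6,r3:1,r4:12
  c17: -  regs: r0:-30,r1:Mul1,r2:6,r3:1,r4:12
  c18: CDB Mul1=-180  regs: r0:-30,r1:-180,r2:6,r3:1,r4:12

STATUS = VALUE -180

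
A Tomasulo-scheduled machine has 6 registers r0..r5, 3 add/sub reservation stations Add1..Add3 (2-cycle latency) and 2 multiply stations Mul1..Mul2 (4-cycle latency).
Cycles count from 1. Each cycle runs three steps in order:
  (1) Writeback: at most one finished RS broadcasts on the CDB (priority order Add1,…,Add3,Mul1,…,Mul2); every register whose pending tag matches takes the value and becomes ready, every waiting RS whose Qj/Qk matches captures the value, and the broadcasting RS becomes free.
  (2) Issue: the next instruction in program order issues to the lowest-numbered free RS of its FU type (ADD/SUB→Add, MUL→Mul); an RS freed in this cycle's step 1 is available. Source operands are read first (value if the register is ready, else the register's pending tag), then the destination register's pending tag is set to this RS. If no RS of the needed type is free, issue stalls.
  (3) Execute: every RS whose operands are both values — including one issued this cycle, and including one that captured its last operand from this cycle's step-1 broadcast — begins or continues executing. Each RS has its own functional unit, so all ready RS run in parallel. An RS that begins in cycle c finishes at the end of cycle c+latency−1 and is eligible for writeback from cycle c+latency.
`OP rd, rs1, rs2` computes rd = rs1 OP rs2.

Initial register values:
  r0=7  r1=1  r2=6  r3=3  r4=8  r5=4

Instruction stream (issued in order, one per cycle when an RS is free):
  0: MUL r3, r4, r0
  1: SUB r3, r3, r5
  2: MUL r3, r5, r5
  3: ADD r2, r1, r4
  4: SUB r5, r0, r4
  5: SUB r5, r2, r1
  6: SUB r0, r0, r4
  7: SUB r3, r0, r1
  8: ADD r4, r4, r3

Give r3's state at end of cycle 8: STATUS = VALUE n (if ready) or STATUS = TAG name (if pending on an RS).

STATUS = TAG Add2

  c1: issue MUL r3<-Mul1  regs: r0:7,r1:1,r2:6,r3:Mul1,r4:8,r5:4
  c2: issue SUB r3<-Add1  regs: r0:7,r1:1,r2:6,r3:Add1,r4:8,r5:4
  c3: issue MUL r3<-Mul2  regs: r0:7,r1:1,r2:6,r3:Mul2,r4:8,r5:4
  c4: issue ADD r2<-Add2  regs: r0:7,r1:1,r2:Add2,r3:Mul2,r4:8,r5:4
  c5: CDB Mul1=56; issue SUB r5<-Add3  regs: r0:7,r1:1,r2:Add2,r3:Mul2,r4:8,r5:Add3
  c6: CDB Add2=9; issue SUB r5<-Add2  regs: r0:7,r1:1,r2:9,r3:Mul2,r4:8,r5:Add2
  c7: CDB Add1=52; issue SUB r0<-Add1  regs: r0:Add1,r1:1,r2:9,r3:Mul2,r4:8,r5:Add2
  c8: CDB Add2=8; issue SUB r3<-Add2  regs: r0:Add1,r1:1,r2:9,r3:Add2,r4:8,r5:8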